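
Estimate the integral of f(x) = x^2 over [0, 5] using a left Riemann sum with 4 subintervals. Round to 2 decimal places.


Left Riemann sum uses left endpoints of each subinterval.
Interval: [0, 5], n = 4
dx = (5 - 0) / 4 = 5/4
Left endpoints: [0, 5/4, 5/2, 15/4]
f values: [0, 25/16, 25/4, 225/16]
Sum = dx * (sum of f values)
= 5/4 * 175/8
= 875/32 ≈ 27.34

27.34


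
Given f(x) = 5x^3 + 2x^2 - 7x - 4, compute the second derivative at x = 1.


First derivative:
f'(x) = 15x^2 + 4x - 7
Second derivative:
f''(x) = 30x + 4
Substitute x = 1:
f''(1) = 30 * 1 + 4
= 30 + 4
= 34

34


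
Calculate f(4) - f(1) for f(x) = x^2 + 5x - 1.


Net change = f(b) - f(a)
f(x) = x^2 + 5x - 1
Compute f(4):
f(4) = 1 * 4^2 + 5 * 4 - 1
= 16 + 20 - 1
= 35
Compute f(1):
f(1) = 1 * 1^2 + 5 * 1 - 1
= 1 + 5 - 1
= 5
Net change = 35 - 5 = 30

30


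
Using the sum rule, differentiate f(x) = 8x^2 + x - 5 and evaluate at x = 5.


Differentiate term by term using power and sum rules:
f(x) = 8x^2 + x - 5
f'(x) = 16x + 1
Substitute x = 5:
f'(5) = 16 * 5 + 1
= 80 + 1
= 81

81


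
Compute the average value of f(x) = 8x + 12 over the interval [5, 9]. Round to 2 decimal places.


Average value = 1/(b-a) * integral from a to b of f(x) dx
First compute the integral of 8x + 12:
F(x) = 4x^2 + 12x
F(9) = 4 * 81 + 12 * 9 = 432
F(5) = 4 * 25 + 12 * 5 = 160
Integral = 432 - 160 = 272
Average = 272 / (9 - 5) = 272 / 4
= 68 = 68.00

68.00


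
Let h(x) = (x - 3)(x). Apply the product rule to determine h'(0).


Let u(x) = x - 3 and v(x) = x
u'(x) = 1
v'(x) = 1
Product rule: h'(x) = u'(x)*v(x) + u(x)*v'(x)
= 1 * (x) + (x - 3) * 1
At x = 0:
u(0) = 1 * 0 - 3 = -3
v(0) = 1 * 0 + 0 = 0
h'(0) = 1 * 0 + (-3) * 1
= 0 - 3
= -3

-3


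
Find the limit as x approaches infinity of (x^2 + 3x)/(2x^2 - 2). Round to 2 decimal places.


For limits at infinity with equal-degree polynomials,
we compare leading coefficients.
Numerator leading term: x^2
Denominator leading term: 2x^2
Divide both by x^2:
lim = (1 + 3/x) / (2 - 2/x^2)
As x -> infinity, the 1/x and 1/x^2 terms vanish:
= 1/2 = 0.50

0.50


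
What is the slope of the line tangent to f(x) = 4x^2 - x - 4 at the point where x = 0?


The slope of the tangent line equals f'(x) at the point.
f(x) = 4x^2 - x - 4
f'(x) = 8x - 1
At x = 0:
f'(0) = 8 * 0 - 1
= 0 - 1
= -1

-1


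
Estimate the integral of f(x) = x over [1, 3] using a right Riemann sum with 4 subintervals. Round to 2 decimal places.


Right Riemann sum uses right endpoints of each subinterval.
Interval: [1, 3], n = 4
dx = (3 - 1) / 4 = 1/2
Right endpoints: [3/2, 2, 5/2, 3]
f values: [3/2, 2, 5/2, 3]
Sum = dx * (sum of f values)
= 1/2 * 9
= 9/2 = 4.50

4.50


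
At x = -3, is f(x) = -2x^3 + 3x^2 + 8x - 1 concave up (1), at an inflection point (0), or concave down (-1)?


Concavity is determined by the sign of f''(x).
f(x) = -2x^3 + 3x^2 + 8x - 1
f'(x) = -6x^2 + 6x + 8
f''(x) = -12x + 6
f''(-3) = -12 * (-3) + 6
= 36 + 6
= 42
Since f''(-3) > 0, the function is concave up (1)

1


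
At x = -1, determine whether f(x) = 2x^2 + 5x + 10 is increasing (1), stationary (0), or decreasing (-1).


Compute f'(x) to determine behavior:
f'(x) = 4x + 5
f'(-1) = 4 * (-1) + 5
= -4 + 5
= 1
Since f'(-1) > 0, the function is increasing (1)

1


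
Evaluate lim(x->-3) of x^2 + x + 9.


Since polynomials are continuous, we use direct substitution.
lim(x->-3) of x^2 + x + 9
= 1 * (-3)^2 + 1 * (-3) + 9
= 9 - 3 + 9
= 15

15


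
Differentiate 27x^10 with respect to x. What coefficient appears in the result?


We apply the power rule: d/dx [ax^n] = a*n * x^(n-1)
d/dx [27x^10]
= 27 * 10 * x^(10-1)
= 270x^9
The coefficient is 270

270


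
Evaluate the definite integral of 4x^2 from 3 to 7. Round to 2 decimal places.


Find the antiderivative of 4x^2:
F(x) = 4/3 * x^3
Apply the Fundamental Theorem of Calculus:
F(7) - F(3)
= 4/3 * 7^3 - 4/3 * 3^3
= 4/3 * (343 - 27)
= 4/3 * 316
= 1264/3 ≈ 421.33

421.33


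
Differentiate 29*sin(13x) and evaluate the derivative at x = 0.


Apply the chain rule to differentiate 29*sin(13x):
d/dx [29*sin(13x)]
= 29 * cos(13x) * d/dx(13x)
= 29 * 13 * cos(13x)
= 377 * cos(13x)
Evaluate at x = 0:
= 377 * cos(0)
= 377 * 1
= 377

377


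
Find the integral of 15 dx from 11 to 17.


The integral of a constant k over [a, b] equals k * (b - a).
integral from 11 to 17 of 15 dx
= 15 * (17 - 11)
= 15 * 6
= 90

90


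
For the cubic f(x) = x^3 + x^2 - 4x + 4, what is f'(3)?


Differentiate f(x) = x^3 + x^2 - 4x + 4 term by term:
f'(x) = 3x^2 + 2x - 4
Substitute x = 3:
f'(3) = 3 * 3^2 + 2 * 3 - 4
= 27 + 6 - 4
= 29

29


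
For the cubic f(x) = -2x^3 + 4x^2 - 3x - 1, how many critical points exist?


Find where f'(x) = 0:
f(x) = -2x^3 + 4x^2 - 3x - 1
f'(x) = -6x^2 + 8x - 3
This is a quadratic in x. Use the discriminant to count real roots.
Discriminant = (8)^2 - 4 * (-6) * (-3)
= 64 - 72
= -8
Since discriminant < 0, f'(x) = 0 has no real solutions.
Number of critical points: 0

0


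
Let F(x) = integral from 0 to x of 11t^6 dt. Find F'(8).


By the Fundamental Theorem of Calculus (Part 1):
If F(x) = integral from 0 to x of f(t) dt, then F'(x) = f(x)
Here f(t) = 11t^6
So F'(x) = 11x^6
Evaluate at x = 8:
F'(8) = 11 * 8^6
= 11 * 262144
= 2883584

2883584


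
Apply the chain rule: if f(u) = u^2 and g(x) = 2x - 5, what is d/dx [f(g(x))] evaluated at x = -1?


Using the chain rule: (f(g(x)))' = f'(g(x)) * g'(x)
First, find g(-1):
g(-1) = 2 * (-1) - 5 = -7
Next, f'(u) = 2u
And g'(x) = 2
So f'(g(-1)) * g'(-1)
= 2 * (-7) * 2
= -28

-28


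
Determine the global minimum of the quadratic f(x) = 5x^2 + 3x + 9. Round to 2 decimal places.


For a quadratic f(x) = ax^2 + bx + c with a > 0, the minimum is at the vertex.
Vertex x-coordinate: x = -b/(2a)
x = -(3) / (2 * 5)
x = -3/10
Substitute back to find the minimum value:
f(-3/10) = 5 * (-3/10)^2 + 3 * (-3/10) + 9
= 9/20 - 9/10 + 9
= 171/20 = 8.55

8.55


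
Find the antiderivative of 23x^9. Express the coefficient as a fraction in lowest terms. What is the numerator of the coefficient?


Apply the power rule for integration:
integral of ax^n dx = a/(n+1) * x^(n+1) + C
integral of 23x^9 dx
= 23/10 * x^10 + C
The coefficient in lowest terms is 23/10, and its numerator is 23

23


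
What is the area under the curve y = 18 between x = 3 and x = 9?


The area under a constant function y = 18 is a rectangle.
Width = 9 - 3 = 6
Height = 18
Area = width * height
= 6 * 18
= 108

108


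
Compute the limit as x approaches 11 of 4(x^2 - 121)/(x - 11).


Direct substitution gives 0/0, so we factor the numerator.
Factor: 4(x^2 - 121) = 4 * (x - 11)(x + 11)
Cancel the common factor (x - 11):
4(x^2 - 121)/(x - 11) = 4 * (x + 11)
Now substitute x = 11:
= 4 * (11 + 11) = 88

88


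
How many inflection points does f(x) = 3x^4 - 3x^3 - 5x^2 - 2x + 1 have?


Inflection points occur where f''(x) = 0 and concavity changes.
f(x) = 3x^4 - 3x^3 - 5x^2 - 2x + 1
f'(x) = 12x^3 - 9x^2 - 10x - 2
f''(x) = 36x^2 - 18x - 10
This is a quadratic in x. Use the discriminant to count real roots.
Discriminant = (-18)^2 - 4 * 36 * (-10)
= 324 - (-1440)
= 1764
Since discriminant > 0, f''(x) = 0 has 2 distinct real solutions.
A quadratic with two distinct real roots changes sign at each root, so concavity changes at both.
Number of inflection points: 2

2


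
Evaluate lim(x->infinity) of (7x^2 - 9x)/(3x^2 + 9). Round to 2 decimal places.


For limits at infinity with equal-degree polynomials,
we compare leading coefficients.
Numerator leading term: 7x^2
Denominator leading term: 3x^2
Divide both by x^2:
lim = (7 - 9/x) / (3 + 9/x^2)
As x -> infinity, the 1/x and 1/x^2 terms vanish:
= 7/3 ≈ 2.33

2.33


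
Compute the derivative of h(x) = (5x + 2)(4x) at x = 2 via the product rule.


Let u(x) = 5x + 2 and v(x) = 4x
u'(x) = 5
v'(x) = 4
Product rule: h'(x) = u'(x)*v(x) + u(x)*v'(x)
= 5 * (4x) + (5x + 2) * 4
At x = 2:
u(2) = 5 * 2 + 2 = 12
v(2) = 4 * 2 + 0 = 8
h'(2) = 5 * 8 + 12 * 4
= 40 + 48
= 88

88


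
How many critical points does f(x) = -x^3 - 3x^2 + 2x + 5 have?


Find where f'(x) = 0:
f(x) = -x^3 - 3x^2 + 2x + 5
f'(x) = -3x^2 - 6x + 2
This is a quadratic in x. Use the discriminant to count real roots.
Discriminant = (-6)^2 - 4 * (-3) * 2
= 36 - (-24)
= 60
Since discriminant > 0, f'(x) = 0 has 2 real solutions.
Number of critical points: 2

2


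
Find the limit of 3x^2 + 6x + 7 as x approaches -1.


Since polynomials are continuous, we use direct substitution.
lim(x->-1) of 3x^2 + 6x + 7
= 3 * (-1)^2 + 6 * (-1) + 7
= 3 - 6 + 7
= 4

4


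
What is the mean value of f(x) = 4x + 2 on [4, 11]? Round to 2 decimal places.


Average value = 1/(b-a) * integral from a to b of f(x) dx
First compute the integral of 4x + 2:
F(x) = 2x^2 + 2x
F(11) = 2 * 121 + 2 * 11 = 264
F(4) = 2 * 16 + 2 * 4 = 40
Integral = 264 - 40 = 224
Average = 224 / (11 - 4) = 224 / 7
= 32 = 32.00

32.00


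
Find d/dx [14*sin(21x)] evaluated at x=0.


Apply the chain rule to differentiate 14*sin(21x):
d/dx [14*sin(21x)]
= 14 * cos(21x) * d/dx(21x)
= 14 * 21 * cos(21x)
= 294 * cos(21x)
Evaluate at x = 0:
= 294 * cos(0)
= 294 * 1
= 294

294


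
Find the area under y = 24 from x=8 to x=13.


The area under a constant function y = 24 is a rectangle.
Width = 13 - 8 = 5
Height = 24
Area = width * height
= 5 * 24
= 120

120


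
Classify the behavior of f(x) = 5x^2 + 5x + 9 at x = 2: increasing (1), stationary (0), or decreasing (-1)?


Compute f'(x) to determine behavior:
f'(x) = 10x + 5
f'(2) = 10 * 2 + 5
= 20 + 5
= 25
Since f'(2) > 0, the function is increasing (1)

1


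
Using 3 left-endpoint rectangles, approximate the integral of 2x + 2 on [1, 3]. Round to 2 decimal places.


Left Riemann sum uses left endpoints of each subinterval.
Interval: [1, 3], n = 3
dx = (3 - 1) / 3 = 2/3
Left endpoints: [1, 5/3, 7/3]
f values: [4, 16/3, 20/3]
Sum = dx * (sum of f values)
= 2/3 * 16
= 32/3 ≈ 10.67

10.67


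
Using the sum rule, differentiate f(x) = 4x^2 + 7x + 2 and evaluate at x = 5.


Differentiate term by term using power and sum rules:
f(x) = 4x^2 + 7x + 2
f'(x) = 8x + 7
Substitute x = 5:
f'(5) = 8 * 5 + 7
= 40 + 7
= 47

47


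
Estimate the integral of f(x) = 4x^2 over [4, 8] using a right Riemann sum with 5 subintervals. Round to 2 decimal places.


Right Riemann sum uses right endpoints of each subinterval.
Interval: [4, 8], n = 5
dx = (8 - 4) / 5 = 4/5
Right endpoints: [24/5, 28/5, 32/5, 36/5, 8]
f values: [2304/25, 3136/25, 4096/25, 5184/25, 256]
Sum = dx * (sum of f values)
= 4/5 * 4224/5
= 16896/25 = 675.84

675.84


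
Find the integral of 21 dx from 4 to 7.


The integral of a constant k over [a, b] equals k * (b - a).
integral from 4 to 7 of 21 dx
= 21 * (7 - 4)
= 21 * 3
= 63

63


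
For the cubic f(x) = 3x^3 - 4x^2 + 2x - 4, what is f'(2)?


Differentiate f(x) = 3x^3 - 4x^2 + 2x - 4 term by term:
f'(x) = 9x^2 - 8x + 2
Substitute x = 2:
f'(2) = 9 * 2^2 - 8 * 2 + 2
= 36 - 16 + 2
= 22

22


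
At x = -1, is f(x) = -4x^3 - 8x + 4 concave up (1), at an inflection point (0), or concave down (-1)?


Concavity is determined by the sign of f''(x).
f(x) = -4x^3 - 8x + 4
f'(x) = -12x^2 - 8
f''(x) = -24x
f''(-1) = -24 * (-1) + 0
= 24 + 0
= 24
Since f''(-1) > 0, the function is concave up (1)

1


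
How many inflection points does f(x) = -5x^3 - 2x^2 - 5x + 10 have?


Inflection points occur where f''(x) = 0 and concavity changes.
f(x) = -5x^3 - 2x^2 - 5x + 10
f'(x) = -15x^2 - 4x - 5
f''(x) = -30x - 4
Set f''(x) = 0:
-30x - 4 = 0
x = 4 / (-30) = -2/15
Since f''(x) is linear (degree 1), it changes sign at this point.
Therefore there is exactly 1 inflection point.

1


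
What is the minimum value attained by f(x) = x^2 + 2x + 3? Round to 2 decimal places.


For a quadratic f(x) = ax^2 + bx + c with a > 0, the minimum is at the vertex.
Vertex x-coordinate: x = -b/(2a)
x = -(2) / (2 * 1)
x = -2/2 = -1
Substitute back to find the minimum value:
f(-1) = 1 * (-1)^2 + 2 * (-1) + 3
= 1 - 2 + 3
= 2 = 2.00

2.00


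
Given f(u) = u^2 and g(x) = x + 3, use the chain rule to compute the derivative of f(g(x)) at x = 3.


Using the chain rule: (f(g(x)))' = f'(g(x)) * g'(x)
First, find g(3):
g(3) = 1 * 3 + 3 = 6
Next, f'(u) = 2u
And g'(x) = 1
So f'(g(3)) * g'(3)
= 2 * 6 * 1
= 12

12


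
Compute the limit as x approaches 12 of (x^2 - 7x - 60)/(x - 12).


Direct substitution gives 0/0, so we factor the numerator.
Factor: (x^2 - 7x - 60) = (x - 12)(x + 5)
Cancel the common factor (x - 12):
(x^2 - 7x - 60)/(x - 12) = (x + 5)
Now substitute x = 12:
= (12) - (-5) = 17

17


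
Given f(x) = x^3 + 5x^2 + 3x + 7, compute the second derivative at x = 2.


First derivative:
f'(x) = 3x^2 + 10x + 3
Second derivative:
f''(x) = 6x + 10
Substitute x = 2:
f''(2) = 6 * 2 + 10
= 12 + 10
= 22

22


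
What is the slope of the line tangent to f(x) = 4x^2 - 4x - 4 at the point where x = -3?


The slope of the tangent line equals f'(x) at the point.
f(x) = 4x^2 - 4x - 4
f'(x) = 8x - 4
At x = -3:
f'(-3) = 8 * (-3) - 4
= -24 - 4
= -28

-28


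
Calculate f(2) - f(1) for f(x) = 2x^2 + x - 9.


Net change = f(b) - f(a)
f(x) = 2x^2 + x - 9
Compute f(2):
f(2) = 2 * 2^2 + 1 * 2 - 9
= 8 + 2 - 9
= 1
Compute f(1):
f(1) = 2 * 1^2 + 1 * 1 - 9
= 2 + 1 - 9
= -6
Net change = 1 - (-6) = 7

7


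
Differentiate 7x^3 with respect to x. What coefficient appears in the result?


We apply the power rule: d/dx [ax^n] = a*n * x^(n-1)
d/dx [7x^3]
= 7 * 3 * x^(3-1)
= 21x^2
The coefficient is 21

21


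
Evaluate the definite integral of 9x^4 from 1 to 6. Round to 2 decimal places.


Find the antiderivative of 9x^4:
F(x) = 9/5 * x^5
Apply the Fundamental Theorem of Calculus:
F(6) - F(1)
= 9/5 * 6^5 - 9/5 * 1^5
= 9/5 * (7776 - 1)
= 9/5 * 7775
= 13995 = 13995.00

13995.00


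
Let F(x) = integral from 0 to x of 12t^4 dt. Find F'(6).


By the Fundamental Theorem of Calculus (Part 1):
If F(x) = integral from 0 to x of f(t) dt, then F'(x) = f(x)
Here f(t) = 12t^4
So F'(x) = 12x^4
Evaluate at x = 6:
F'(6) = 12 * 6^4
= 12 * 1296
= 15552

15552


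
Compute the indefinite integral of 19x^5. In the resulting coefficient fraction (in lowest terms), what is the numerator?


Apply the power rule for integration:
integral of ax^n dx = a/(n+1) * x^(n+1) + C
integral of 19x^5 dx
= 19/6 * x^6 + C
The coefficient in lowest terms is 19/6, and its numerator is 19

19


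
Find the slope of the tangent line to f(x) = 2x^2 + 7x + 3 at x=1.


The slope of the tangent line equals f'(x) at the point.
f(x) = 2x^2 + 7x + 3
f'(x) = 4x + 7
At x = 1:
f'(1) = 4 * 1 + 7
= 4 + 7
= 11

11


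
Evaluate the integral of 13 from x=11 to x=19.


The integral of a constant k over [a, b] equals k * (b - a).
integral from 11 to 19 of 13 dx
= 13 * (19 - 11)
= 13 * 8
= 104

104


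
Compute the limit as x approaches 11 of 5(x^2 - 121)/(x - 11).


Direct substitution gives 0/0, so we factor the numerator.
Factor: 5(x^2 - 121) = 5 * (x - 11)(x + 11)
Cancel the common factor (x - 11):
5(x^2 - 121)/(x - 11) = 5 * (x + 11)
Now substitute x = 11:
= 5 * (11 + 11) = 110

110


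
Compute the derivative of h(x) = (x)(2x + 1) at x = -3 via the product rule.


Let u(x) = x and v(x) = 2x + 1
u'(x) = 1
v'(x) = 2
Product rule: h'(x) = u'(x)*v(x) + u(x)*v'(x)
= 1 * (2x + 1) + (x) * 2
At x = -3:
u(-3) = 1 * (-3) + 0 = -3
v(-3) = 2 * (-3) + 1 = -5
h'(-3) = 1 * (-5) + (-3) * 2
= -5 - 6
= -11

-11


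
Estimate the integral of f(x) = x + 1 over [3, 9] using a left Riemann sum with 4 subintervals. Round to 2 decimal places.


Left Riemann sum uses left endpoints of each subinterval.
Interval: [3, 9], n = 4
dx = (9 - 3) / 4 = 3/2
Left endpoints: [3, 9/2, 6, 15/2]
f values: [4, 11/2, 7, 17/2]
Sum = dx * (sum of f values)
= 3/2 * 25
= 75/2 = 37.50

37.50


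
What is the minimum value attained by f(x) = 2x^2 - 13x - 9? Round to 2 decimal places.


For a quadratic f(x) = ax^2 + bx + c with a > 0, the minimum is at the vertex.
Vertex x-coordinate: x = -b/(2a)
x = -(-13) / (2 * 2)
x = 13/4
Substitute back to find the minimum value:
f(13/4) = 2 * (13/4)^2 - 13 * (13/4) - 9
= 169/8 - 169/4 - 9
= -241/8 ≈ -30.13

-30.13


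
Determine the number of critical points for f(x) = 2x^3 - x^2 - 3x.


Find where f'(x) = 0:
f(x) = 2x^3 - x^2 - 3x
f'(x) = 6x^2 - 2x - 3
This is a quadratic in x. Use the discriminant to count real roots.
Discriminant = (-2)^2 - 4 * 6 * (-3)
= 4 - (-72)
= 76
Since discriminant > 0, f'(x) = 0 has 2 real solutions.
Number of critical points: 2

2


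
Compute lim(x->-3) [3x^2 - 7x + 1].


Since polynomials are continuous, we use direct substitution.
lim(x->-3) of 3x^2 - 7x + 1
= 3 * (-3)^2 - 7 * (-3) + 1
= 27 + 21 + 1
= 49

49


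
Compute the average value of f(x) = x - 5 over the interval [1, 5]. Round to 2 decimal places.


Average value = 1/(b-a) * integral from a to b of f(x) dx
First compute the integral of x - 5:
F(x) = (1/2)x^2 - 5x
F(5) = 1/2 * 25 - 5 * 5 = -25/2
F(1) = 1/2 * 1 - 5 * 1 = -9/2
Integral = -25/2 - (-9/2) = -8
Average = (-8) / (5 - 1) = (-8) / 4
= -2 = -2.00

-2.00


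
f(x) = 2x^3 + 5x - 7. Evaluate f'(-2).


Differentiate f(x) = 2x^3 + 5x - 7 term by term:
f'(x) = 6x^2 + 5
Substitute x = -2:
f'(-2) = 6 * (-2)^2 + 0 * (-2) + 5
= 24 + 0 + 5
= 29

29


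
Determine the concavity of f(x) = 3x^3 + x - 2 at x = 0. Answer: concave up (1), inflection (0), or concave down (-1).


Concavity is determined by the sign of f''(x).
f(x) = 3x^3 + x - 2
f'(x) = 9x^2 + 1
f''(x) = 18x
f''(0) = 18 * 0 + 0
= 0 + 0
= 0
f''(0) = 0, and f''(x) is linear with nonzero slope 18, so f'' changes sign at x = 0. Hence the function is at an inflection point (0)

0


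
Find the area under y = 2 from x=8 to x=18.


The area under a constant function y = 2 is a rectangle.
Width = 18 - 8 = 10
Height = 2
Area = width * height
= 10 * 2
= 20

20


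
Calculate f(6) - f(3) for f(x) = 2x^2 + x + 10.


Net change = f(b) - f(a)
f(x) = 2x^2 + x + 10
Compute f(6):
f(6) = 2 * 6^2 + 1 * 6 + 10
= 72 + 6 + 10
= 88
Compute f(3):
f(3) = 2 * 3^2 + 1 * 3 + 10
= 18 + 3 + 10
= 31
Net change = 88 - 31 = 57

57


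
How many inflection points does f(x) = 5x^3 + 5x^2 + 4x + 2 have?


Inflection points occur where f''(x) = 0 and concavity changes.
f(x) = 5x^3 + 5x^2 + 4x + 2
f'(x) = 15x^2 + 10x + 4
f''(x) = 30x + 10
Set f''(x) = 0:
30x + 10 = 0
x = -10 / 30 = -1/3
Since f''(x) is linear (degree 1), it changes sign at this point.
Therefore there is exactly 1 inflection point.

1


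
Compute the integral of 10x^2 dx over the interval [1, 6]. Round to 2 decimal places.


Find the antiderivative of 10x^2:
F(x) = 10/3 * x^3
Apply the Fundamental Theorem of Calculus:
F(6) - F(1)
= 10/3 * 6^3 - 10/3 * 1^3
= 10/3 * (216 - 1)
= 10/3 * 215
= 2150/3 ≈ 716.67

716.67


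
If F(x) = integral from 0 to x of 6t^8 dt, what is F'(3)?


By the Fundamental Theorem of Calculus (Part 1):
If F(x) = integral from 0 to x of f(t) dt, then F'(x) = f(x)
Here f(t) = 6t^8
So F'(x) = 6x^8
Evaluate at x = 3:
F'(3) = 6 * 3^8
= 6 * 6561
= 39366

39366


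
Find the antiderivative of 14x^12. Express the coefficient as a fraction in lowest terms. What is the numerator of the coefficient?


Apply the power rule for integration:
integral of ax^n dx = a/(n+1) * x^(n+1) + C
integral of 14x^12 dx
= 14/13 * x^13 + C
The coefficient in lowest terms is 14/13, and its numerator is 14

14


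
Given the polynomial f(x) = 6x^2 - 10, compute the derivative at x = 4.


Differentiate term by term using power and sum rules:
f(x) = 6x^2 - 10
f'(x) = 12x
Substitute x = 4:
f'(4) = 12 * 4 + 0
= 48 + 0
= 48

48


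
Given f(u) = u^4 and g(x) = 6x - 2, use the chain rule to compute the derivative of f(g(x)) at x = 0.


Using the chain rule: (f(g(x)))' = f'(g(x)) * g'(x)
First, find g(0):
g(0) = 6 * 0 - 2 = -2
Next, f'(u) = 4u^3
And g'(x) = 6
So f'(g(0)) * g'(0)
= 4 * (-2)^3 * 6
= 4 * (-8) * 6
= -192

-192


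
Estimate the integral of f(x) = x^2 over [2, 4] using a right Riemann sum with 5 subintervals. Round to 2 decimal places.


Right Riemann sum uses right endpoints of each subinterval.
Interval: [2, 4], n = 5
dx = (4 - 2) / 5 = 2/5
Right endpoints: [12/5, 14/5, 16/5, 18/5, 4]
f values: [144/25, 196/25, 256/25, 324/25, 16]
Sum = dx * (sum of f values)
= 2/5 * 264/5
= 528/25 = 21.12

21.12


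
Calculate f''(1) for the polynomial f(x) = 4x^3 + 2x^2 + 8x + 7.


First derivative:
f'(x) = 12x^2 + 4x + 8
Second derivative:
f''(x) = 24x + 4
Substitute x = 1:
f''(1) = 24 * 1 + 4
= 24 + 4
= 28

28


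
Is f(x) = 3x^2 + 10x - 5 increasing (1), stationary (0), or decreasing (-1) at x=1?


Compute f'(x) to determine behavior:
f'(x) = 6x + 10
f'(1) = 6 * 1 + 10
= 6 + 10
= 16
Since f'(1) > 0, the function is increasing (1)

1


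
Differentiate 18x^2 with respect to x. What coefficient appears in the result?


We apply the power rule: d/dx [ax^n] = a*n * x^(n-1)
d/dx [18x^2]
= 18 * 2 * x^(2-1)
= 36x
The coefficient is 36

36


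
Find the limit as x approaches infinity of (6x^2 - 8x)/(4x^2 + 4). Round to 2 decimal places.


For limits at infinity with equal-degree polynomials,
we compare leading coefficients.
Numerator leading term: 6x^2
Denominator leading term: 4x^2
Divide both by x^2:
lim = (6 - 8/x) / (4 + 4/x^2)
As x -> infinity, the 1/x and 1/x^2 terms vanish:
= 6/4 = 3/2 = 1.50

1.50


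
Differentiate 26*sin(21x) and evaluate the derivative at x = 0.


Apply the chain rule to differentiate 26*sin(21x):
d/dx [26*sin(21x)]
= 26 * cos(21x) * d/dx(21x)
= 26 * 21 * cos(21x)
= 546 * cos(21x)
Evaluate at x = 0:
= 546 * cos(0)
= 546 * 1
= 546

546


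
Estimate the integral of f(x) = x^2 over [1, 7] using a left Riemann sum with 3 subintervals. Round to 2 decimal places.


Left Riemann sum uses left endpoints of each subinterval.
Interval: [1, 7], n = 3
dx = (7 - 1) / 3 = 2
Left endpoints: [1, 3, 5]
f values: [1, 9, 25]
Sum = dx * (sum of f values)
= 2 * 35
= 70 = 70.00

70.00


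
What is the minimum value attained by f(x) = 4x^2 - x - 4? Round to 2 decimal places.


For a quadratic f(x) = ax^2 + bx + c with a > 0, the minimum is at the vertex.
Vertex x-coordinate: x = -b/(2a)
x = -(-1) / (2 * 4)
x = 1/8
Substitute back to find the minimum value:
f(1/8) = 4 * (1/8)^2 - 1 * (1/8) - 4
= 1/16 - 1/8 - 4
= -65/16 ≈ -4.06

-4.06


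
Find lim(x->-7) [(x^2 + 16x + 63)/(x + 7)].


Direct substitution gives 0/0, so we factor the numerator.
Factor: (x^2 + 16x + 63) = (x + 7)(x + 9)
Cancel the common factor (x + 7):
(x^2 + 16x + 63)/(x + 7) = (x + 9)
Now substitute x = -7:
= (-7) - (-9) = 2

2


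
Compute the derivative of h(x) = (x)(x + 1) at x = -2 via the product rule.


Let u(x) = x and v(x) = x + 1
u'(x) = 1
v'(x) = 1
Product rule: h'(x) = u'(x)*v(x) + u(x)*v'(x)
= 1 * (x + 1) + (x) * 1
At x = -2:
u(-2) = 1 * (-2) + 0 = -2
v(-2) = 1 * (-2) + 1 = -1
h'(-2) = 1 * (-1) + (-2) * 1
= -1 - 2
= -3

-3


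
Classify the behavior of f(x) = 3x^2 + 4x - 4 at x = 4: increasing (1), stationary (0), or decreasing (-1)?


Compute f'(x) to determine behavior:
f'(x) = 6x + 4
f'(4) = 6 * 4 + 4
= 24 + 4
= 28
Since f'(4) > 0, the function is increasing (1)

1


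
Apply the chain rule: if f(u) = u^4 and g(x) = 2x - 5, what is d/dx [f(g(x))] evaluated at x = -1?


Using the chain rule: (f(g(x)))' = f'(g(x)) * g'(x)
First, find g(-1):
g(-1) = 2 * (-1) - 5 = -7
Next, f'(u) = 4u^3
And g'(x) = 2
So f'(g(-1)) * g'(-1)
= 4 * (-7)^3 * 2
= 4 * (-343) * 2
= -2744

-2744


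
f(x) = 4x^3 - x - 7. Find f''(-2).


First derivative:
f'(x) = 12x^2 - 1
Second derivative:
f''(x) = 24x
Substitute x = -2:
f''(-2) = 24 * (-2) + 0
= -48 + 0
= -48

-48


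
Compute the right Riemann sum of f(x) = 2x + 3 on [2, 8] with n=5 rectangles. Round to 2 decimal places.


Right Riemann sum uses right endpoints of each subinterval.
Interval: [2, 8], n = 5
dx = (8 - 2) / 5 = 6/5
Right endpoints: [16/5, 22/5, 28/5, 34/5, 8]
f values: [47/5, 59/5, 71/5, 83/5, 19]
Sum = dx * (sum of f values)
= 6/5 * 71
= 426/5 = 85.20

85.20


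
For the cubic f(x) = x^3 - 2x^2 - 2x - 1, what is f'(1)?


Differentiate f(x) = x^3 - 2x^2 - 2x - 1 term by term:
f'(x) = 3x^2 - 4x - 2
Substitute x = 1:
f'(1) = 3 * 1^2 - 4 * 1 - 2
= 3 - 4 - 2
= -3

-3


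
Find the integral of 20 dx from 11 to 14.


The integral of a constant k over [a, b] equals k * (b - a).
integral from 11 to 14 of 20 dx
= 20 * (14 - 11)
= 20 * 3
= 60

60


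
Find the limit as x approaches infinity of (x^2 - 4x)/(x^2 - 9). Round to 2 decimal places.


For limits at infinity with equal-degree polynomials,
we compare leading coefficients.
Numerator leading term: x^2
Denominator leading term: x^2
Divide both by x^2:
lim = (1 - 4/x) / (1 - 9/x^2)
As x -> infinity, the 1/x and 1/x^2 terms vanish:
= 1/1 = 1 = 1.00

1.00


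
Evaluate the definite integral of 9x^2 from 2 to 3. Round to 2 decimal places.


Find the antiderivative of 9x^2:
F(x) = 9/3 * x^3
Apply the Fundamental Theorem of Calculus:
F(3) - F(2)
= 9/3 * 3^3 - 9/3 * 2^3
= 9/3 * (27 - 8)
= 9/3 * 19
= 57 = 57.00

57.00


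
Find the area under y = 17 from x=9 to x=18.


The area under a constant function y = 17 is a rectangle.
Width = 18 - 9 = 9
Height = 17
Area = width * height
= 9 * 17
= 153

153


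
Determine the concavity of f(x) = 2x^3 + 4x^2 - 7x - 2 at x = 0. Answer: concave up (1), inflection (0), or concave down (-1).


Concavity is determined by the sign of f''(x).
f(x) = 2x^3 + 4x^2 - 7x - 2
f'(x) = 6x^2 + 8x - 7
f''(x) = 12x + 8
f''(0) = 12 * 0 + 8
= 0 + 8
= 8
Since f''(0) > 0, the function is concave up (1)

1


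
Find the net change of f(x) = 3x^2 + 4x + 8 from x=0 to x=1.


Net change = f(b) - f(a)
f(x) = 3x^2 + 4x + 8
Compute f(1):
f(1) = 3 * 1^2 + 4 * 1 + 8
= 3 + 4 + 8
= 15
Compute f(0):
f(0) = 3 * 0^2 + 4 * 0 + 8
= 0 + 0 + 8
= 8
Net change = 15 - 8 = 7

7


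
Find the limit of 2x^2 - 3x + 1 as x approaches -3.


Since polynomials are continuous, we use direct substitution.
lim(x->-3) of 2x^2 - 3x + 1
= 2 * (-3)^2 - 3 * (-3) + 1
= 18 + 9 + 1
= 28

28


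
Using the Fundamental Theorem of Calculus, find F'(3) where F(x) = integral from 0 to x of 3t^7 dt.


By the Fundamental Theorem of Calculus (Part 1):
If F(x) = integral from 0 to x of f(t) dt, then F'(x) = f(x)
Here f(t) = 3t^7
So F'(x) = 3x^7
Evaluate at x = 3:
F'(3) = 3 * 3^7
= 3 * 2187
= 6561

6561


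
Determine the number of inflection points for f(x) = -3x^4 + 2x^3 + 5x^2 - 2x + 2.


Inflection points occur where f''(x) = 0 and concavity changes.
f(x) = -3x^4 + 2x^3 + 5x^2 - 2x + 2
f'(x) = -12x^3 + 6x^2 + 10x - 2
f''(x) = -36x^2 + 12x + 10
This is a quadratic in x. Use the discriminant to count real roots.
Discriminant = (12)^2 - 4 * (-36) * 10
= 144 - (-1440)
= 1584
Since discriminant > 0, f''(x) = 0 has 2 distinct real solutions.
A quadratic with two distinct real roots changes sign at each root, so concavity changes at both.
Number of inflection points: 2

2


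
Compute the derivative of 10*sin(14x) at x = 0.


Apply the chain rule to differentiate 10*sin(14x):
d/dx [10*sin(14x)]
= 10 * cos(14x) * d/dx(14x)
= 10 * 14 * cos(14x)
= 140 * cos(14x)
Evaluate at x = 0:
= 140 * cos(0)
= 140 * 1
= 140

140


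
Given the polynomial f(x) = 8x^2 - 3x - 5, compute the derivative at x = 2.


Differentiate term by term using power and sum rules:
f(x) = 8x^2 - 3x - 5
f'(x) = 16x - 3
Substitute x = 2:
f'(2) = 16 * 2 - 3
= 32 - 3
= 29

29


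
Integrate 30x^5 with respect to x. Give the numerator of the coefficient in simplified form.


Apply the power rule for integration:
integral of ax^n dx = a/(n+1) * x^(n+1) + C
integral of 30x^5 dx
= 30/6 * x^6 + C
= 5 * x^6 + C
The coefficient in lowest terms is 5 = 5/1, so its numerator is 5

5


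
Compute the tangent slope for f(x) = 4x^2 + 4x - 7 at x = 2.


The slope of the tangent line equals f'(x) at the point.
f(x) = 4x^2 + 4x - 7
f'(x) = 8x + 4
At x = 2:
f'(2) = 8 * 2 + 4
= 16 + 4
= 20

20


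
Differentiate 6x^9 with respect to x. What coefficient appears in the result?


We apply the power rule: d/dx [ax^n] = a*n * x^(n-1)
d/dx [6x^9]
= 6 * 9 * x^(9-1)
= 54x^8
The coefficient is 54

54


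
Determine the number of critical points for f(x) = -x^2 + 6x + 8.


Find where f'(x) = 0:
f'(x) = -2x + 6
Set f'(x) = 0:
-2x + 6 = 0
x = -6 / (-2) = 3
This is a linear equation in x, so there is exactly one solution.
Number of critical points: 1

1


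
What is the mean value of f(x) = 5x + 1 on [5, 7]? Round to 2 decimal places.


Average value = 1/(b-a) * integral from a to b of f(x) dx
First compute the integral of 5x + 1:
F(x) = (5/2)x^2 + x
F(7) = 5/2 * 49 + 1 * 7 = 259/2
F(5) = 5/2 * 25 + 1 * 5 = 135/2
Integral = 259/2 - 135/2 = 62
Average = 62 / (7 - 5) = 62 / 2
= 31 = 31.00

31.00


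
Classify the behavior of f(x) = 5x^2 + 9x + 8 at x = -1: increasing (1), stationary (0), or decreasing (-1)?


Compute f'(x) to determine behavior:
f'(x) = 10x + 9
f'(-1) = 10 * (-1) + 9
= -10 + 9
= -1
Since f'(-1) < 0, the function is decreasing (-1)

-1


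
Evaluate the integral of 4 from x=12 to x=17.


The integral of a constant k over [a, b] equals k * (b - a).
integral from 12 to 17 of 4 dx
= 4 * (17 - 12)
= 4 * 5
= 20

20


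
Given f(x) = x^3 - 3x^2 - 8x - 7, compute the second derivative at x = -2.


First derivative:
f'(x) = 3x^2 - 6x - 8
Second derivative:
f''(x) = 6x - 6
Substitute x = -2:
f''(-2) = 6 * (-2) - 6
= -12 - 6
= -18

-18


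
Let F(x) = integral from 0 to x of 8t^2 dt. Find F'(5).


By the Fundamental Theorem of Calculus (Part 1):
If F(x) = integral from 0 to x of f(t) dt, then F'(x) = f(x)
Here f(t) = 8t^2
So F'(x) = 8x^2
Evaluate at x = 5:
F'(5) = 8 * 5^2
= 8 * 25
= 200

200


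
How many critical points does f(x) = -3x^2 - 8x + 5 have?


Find where f'(x) = 0:
f'(x) = -6x - 8
Set f'(x) = 0:
-6x - 8 = 0
x = 8 / (-6) = -4/3
This is a linear equation in x, so there is exactly one solution.
Number of critical points: 1

1


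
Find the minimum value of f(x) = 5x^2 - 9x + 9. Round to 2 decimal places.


For a quadratic f(x) = ax^2 + bx + c with a > 0, the minimum is at the vertex.
Vertex x-coordinate: x = -b/(2a)
x = -(-9) / (2 * 5)
x = 9/10
Substitute back to find the minimum value:
f(9/10) = 5 * (9/10)^2 - 9 * (9/10) + 9
= 81/20 - 81/10 + 9
= 99/20 = 4.95

4.95


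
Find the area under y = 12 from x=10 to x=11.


The area under a constant function y = 12 is a rectangle.
Width = 11 - 10 = 1
Height = 12
Area = width * height
= 1 * 12
= 12

12


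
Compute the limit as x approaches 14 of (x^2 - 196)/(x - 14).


Direct substitution gives 0/0, so we factor the numerator.
Factor: (x^2 - 196) = (x - 14)(x + 14)
Cancel the common factor (x - 14):
(x^2 - 196)/(x - 14) = (x + 14)
Now substitute x = 14:
= (14 + 14) = 28

28


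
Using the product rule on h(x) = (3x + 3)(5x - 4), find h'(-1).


Let u(x) = 3x + 3 and v(x) = 5x - 4
u'(x) = 3
v'(x) = 5
Product rule: h'(x) = u'(x)*v(x) + u(x)*v'(x)
= 3 * (5x - 4) + (3x + 3) * 5
At x = -1:
u(-1) = 3 * (-1) + 3 = 0
v(-1) = 5 * (-1) - 4 = -9
h'(-1) = 3 * (-9) + 0 * 5
= -27 + 0
= -27

-27


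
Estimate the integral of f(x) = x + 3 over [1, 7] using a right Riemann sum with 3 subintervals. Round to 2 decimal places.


Right Riemann sum uses right endpoints of each subinterval.
Interval: [1, 7], n = 3
dx = (7 - 1) / 3 = 2
Right endpoints: [3, 5, 7]
f values: [6, 8, 10]
Sum = dx * (sum of f values)
= 2 * 24
= 48 = 48.00

48.00


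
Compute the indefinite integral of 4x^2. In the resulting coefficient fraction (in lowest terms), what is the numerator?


Apply the power rule for integration:
integral of ax^n dx = a/(n+1) * x^(n+1) + C
integral of 4x^2 dx
= 4/3 * x^3 + C
The coefficient in lowest terms is 4/3, and its numerator is 4

4


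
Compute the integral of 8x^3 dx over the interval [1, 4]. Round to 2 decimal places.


Find the antiderivative of 8x^3:
F(x) = 8/4 * x^4
Apply the Fundamental Theorem of Calculus:
F(4) - F(1)
= 8/4 * 4^4 - 8/4 * 1^4
= 8/4 * (256 - 1)
= 8/4 * 255
= 510 = 510.00

510.00


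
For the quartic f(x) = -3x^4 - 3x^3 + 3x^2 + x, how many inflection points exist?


Inflection points occur where f''(x) = 0 and concavity changes.
f(x) = -3x^4 - 3x^3 + 3x^2 + x
f'(x) = -12x^3 - 9x^2 + 6x + 1
f''(x) = -36x^2 - 18x + 6
This is a quadratic in x. Use the discriminant to count real roots.
Discriminant = (-18)^2 - 4 * (-36) * 6
= 324 - (-864)
= 1188
Since discriminant > 0, f''(x) = 0 has 2 distinct real solutions.
A quadratic with two distinct real roots changes sign at each root, so concavity changes at both.
Number of inflection points: 2

2


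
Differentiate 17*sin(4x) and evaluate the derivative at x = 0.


Apply the chain rule to differentiate 17*sin(4x):
d/dx [17*sin(4x)]
= 17 * cos(4x) * d/dx(4x)
= 17 * 4 * cos(4x)
= 68 * cos(4x)
Evaluate at x = 0:
= 68 * cos(0)
= 68 * 1
= 68

68


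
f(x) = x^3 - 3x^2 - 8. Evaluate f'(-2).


Differentiate f(x) = x^3 - 3x^2 - 8 term by term:
f'(x) = 3x^2 - 6x
Substitute x = -2:
f'(-2) = 3 * (-2)^2 - 6 * (-2) + 0
= 12 + 12 + 0
= 24

24


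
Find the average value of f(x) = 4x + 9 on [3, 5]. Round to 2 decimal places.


Average value = 1/(b-a) * integral from a to b of f(x) dx
First compute the integral of 4x + 9:
F(x) = 2x^2 + 9x
F(5) = 2 * 25 + 9 * 5 = 95
F(3) = 2 * 9 + 9 * 3 = 45
Integral = 95 - 45 = 50
Average = 50 / (5 - 3) = 50 / 2
= 25 = 25.00

25.00


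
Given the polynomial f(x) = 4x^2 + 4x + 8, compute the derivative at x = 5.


Differentiate term by term using power and sum rules:
f(x) = 4x^2 + 4x + 8
f'(x) = 8x + 4
Substitute x = 5:
f'(5) = 8 * 5 + 4
= 40 + 4
= 44

44


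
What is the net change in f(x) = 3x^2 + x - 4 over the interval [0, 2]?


Net change = f(b) - f(a)
f(x) = 3x^2 + x - 4
Compute f(2):
f(2) = 3 * 2^2 + 1 * 2 - 4
= 12 + 2 - 4
= 10
Compute f(0):
f(0) = 3 * 0^2 + 1 * 0 - 4
= 0 + 0 - 4
= -4
Net change = 10 - (-4) = 14

14


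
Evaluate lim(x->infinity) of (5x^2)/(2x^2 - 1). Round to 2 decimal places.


For limits at infinity with equal-degree polynomials,
we compare leading coefficients.
Numerator leading term: 5x^2
Denominator leading term: 2x^2
Divide both by x^2:
lim = (5) / (2 - 1/x^2)
As x -> infinity, the 1/x and 1/x^2 terms vanish:
= 5/2 = 2.50

2.50


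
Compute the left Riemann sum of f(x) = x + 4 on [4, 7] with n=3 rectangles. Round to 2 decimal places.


Left Riemann sum uses left endpoints of each subinterval.
Interval: [4, 7], n = 3
dx = (7 - 4) / 3 = 1
Left endpoints: [4, 5, 6]
f values: [8, 9, 10]
Sum = dx * (sum of f values)
= 1 * 27
= 27 = 27.00

27.00


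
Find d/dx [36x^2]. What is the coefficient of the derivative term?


We apply the power rule: d/dx [ax^n] = a*n * x^(n-1)
d/dx [36x^2]
= 36 * 2 * x^(2-1)
= 72x
The coefficient is 72

72


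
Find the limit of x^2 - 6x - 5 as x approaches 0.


Since polynomials are continuous, we use direct substitution.
lim(x->0) of x^2 - 6x - 5
= 1 * 0^2 - 6 * 0 - 5
= 0 + 0 - 5
= -5

-5


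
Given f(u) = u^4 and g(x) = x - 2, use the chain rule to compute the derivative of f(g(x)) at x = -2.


Using the chain rule: (f(g(x)))' = f'(g(x)) * g'(x)
First, find g(-2):
g(-2) = 1 * (-2) - 2 = -4
Next, f'(u) = 4u^3
And g'(x) = 1
So f'(g(-2)) * g'(-2)
= 4 * (-4)^3 * 1
= 4 * (-64) * 1
= -256

-256


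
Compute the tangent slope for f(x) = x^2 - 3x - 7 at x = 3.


The slope of the tangent line equals f'(x) at the point.
f(x) = x^2 - 3x - 7
f'(x) = 2x - 3
At x = 3:
f'(3) = 2 * 3 - 3
= 6 - 3
= 3

3


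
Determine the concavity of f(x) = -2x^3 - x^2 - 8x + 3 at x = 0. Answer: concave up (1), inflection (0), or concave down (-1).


Concavity is determined by the sign of f''(x).
f(x) = -2x^3 - x^2 - 8x + 3
f'(x) = -6x^2 - 2x - 8
f''(x) = -12x - 2
f''(0) = -12 * 0 - 2
= 0 - 2
= -2
Since f''(0) < 0, the function is concave down (-1)

-1


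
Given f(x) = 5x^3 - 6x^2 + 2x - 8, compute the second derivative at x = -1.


First derivative:
f'(x) = 15x^2 - 12x + 2
Second derivative:
f''(x) = 30x - 12
Substitute x = -1:
f''(-1) = 30 * (-1) - 12
= -30 - 12
= -42

-42


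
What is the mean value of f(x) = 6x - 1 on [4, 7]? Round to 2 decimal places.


Average value = 1/(b-a) * integral from a to b of f(x) dx
First compute the integral of 6x - 1:
F(x) = 3x^2 - x
F(7) = 3 * 49 - 1 * 7 = 140
F(4) = 3 * 16 - 1 * 4 = 44
Integral = 140 - 44 = 96
Average = 96 / (7 - 4) = 96 / 3
= 32 = 32.00

32.00


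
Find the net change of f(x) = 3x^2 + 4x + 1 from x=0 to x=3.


Net change = f(b) - f(a)
f(x) = 3x^2 + 4x + 1
Compute f(3):
f(3) = 3 * 3^2 + 4 * 3 + 1
= 27 + 12 + 1
= 40
Compute f(0):
f(0) = 3 * 0^2 + 4 * 0 + 1
= 0 + 0 + 1
= 1
Net change = 40 - 1 = 39

39


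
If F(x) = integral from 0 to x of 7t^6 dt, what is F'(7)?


By the Fundamental Theorem of Calculus (Part 1):
If F(x) = integral from 0 to x of f(t) dt, then F'(x) = f(x)
Here f(t) = 7t^6
So F'(x) = 7x^6
Evaluate at x = 7:
F'(7) = 7 * 7^6
= 7 * 117649
= 823543

823543


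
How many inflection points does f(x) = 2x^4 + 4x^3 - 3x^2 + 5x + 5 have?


Inflection points occur where f''(x) = 0 and concavity changes.
f(x) = 2x^4 + 4x^3 - 3x^2 + 5x + 5
f'(x) = 8x^3 + 12x^2 - 6x + 5
f''(x) = 24x^2 + 24x - 6
This is a quadratic in x. Use the discriminant to count real roots.
Discriminant = (24)^2 - 4 * 24 * (-6)
= 576 - (-576)
= 1152
Since discriminant > 0, f''(x) = 0 has 2 distinct real solutions.
A quadratic with two distinct real roots changes sign at each root, so concavity changes at both.
Number of inflection points: 2

2


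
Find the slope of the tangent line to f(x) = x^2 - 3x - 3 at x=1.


The slope of the tangent line equals f'(x) at the point.
f(x) = x^2 - 3x - 3
f'(x) = 2x - 3
At x = 1:
f'(1) = 2 * 1 - 3
= 2 - 3
= -1

-1


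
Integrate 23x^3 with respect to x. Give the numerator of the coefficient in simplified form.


Apply the power rule for integration:
integral of ax^n dx = a/(n+1) * x^(n+1) + C
integral of 23x^3 dx
= 23/4 * x^4 + C
The coefficient in lowest terms is 23/4, and its numerator is 23

23


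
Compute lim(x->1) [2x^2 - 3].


Since polynomials are continuous, we use direct substitution.
lim(x->1) of 2x^2 - 3
= 2 * 1^2 + 0 * 1 - 3
= 2 + 0 - 3
= -1

-1


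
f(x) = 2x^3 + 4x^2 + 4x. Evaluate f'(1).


Differentiate f(x) = 2x^3 + 4x^2 + 4x term by term:
f'(x) = 6x^2 + 8x + 4
Substitute x = 1:
f'(1) = 6 * 1^2 + 8 * 1 + 4
= 6 + 8 + 4
= 18

18


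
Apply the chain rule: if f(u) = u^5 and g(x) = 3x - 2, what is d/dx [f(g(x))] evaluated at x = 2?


Using the chain rule: (f(g(x)))' = f'(g(x)) * g'(x)
First, find g(2):
g(2) = 3 * 2 - 2 = 4
Next, f'(u) = 5u^4
And g'(x) = 3
So f'(g(2)) * g'(2)
= 5 * 4^4 * 3
= 5 * 256 * 3
= 3840

3840


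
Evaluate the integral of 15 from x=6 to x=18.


The integral of a constant k over [a, b] equals k * (b - a).
integral from 6 to 18 of 15 dx
= 15 * (18 - 6)
= 15 * 12
= 180

180


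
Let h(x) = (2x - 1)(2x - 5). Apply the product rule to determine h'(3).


Let u(x) = 2x - 1 and v(x) = 2x - 5
u'(x) = 2
v'(x) = 2
Product rule: h'(x) = u'(x)*v(x) + u(x)*v'(x)
= 2 * (2x - 5) + (2x - 1) * 2
At x = 3:
u(3) = 2 * 3 - 1 = 5
v(3) = 2 * 3 - 5 = 1
h'(3) = 2 * 1 + 5 * 2
= 2 + 10
= 12

12


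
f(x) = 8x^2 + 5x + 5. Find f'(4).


Differentiate term by term using power and sum rules:
f(x) = 8x^2 + 5x + 5
f'(x) = 16x + 5
Substitute x = 4:
f'(4) = 16 * 4 + 5
= 64 + 5
= 69

69


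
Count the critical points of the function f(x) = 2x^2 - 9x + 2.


Find where f'(x) = 0:
f'(x) = 4x - 9
Set f'(x) = 0:
4x - 9 = 0
x = 9 / 4 = 9/4
This is a linear equation in x, so there is exactly one solution.
Number of critical points: 1

1


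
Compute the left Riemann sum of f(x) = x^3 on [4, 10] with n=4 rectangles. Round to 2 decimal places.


Left Riemann sum uses left endpoints of each subinterval.
Interval: [4, 10], n = 4
dx = (10 - 4) / 4 = 3/2
Left endpoints: [4, 11/2, 7, 17/2]
f values: [64, 1331/8, 343, 4913/8]
Sum = dx * (sum of f values)
= 3/2 * 2375/2
= 7125/4 = 1781.25

1781.25
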